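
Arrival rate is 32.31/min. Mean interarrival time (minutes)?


Mean interarrival time = 1/λ = 1/32.31 minute = 0.03095 minute
In minutes: 0.03095 × 1 = 0.03095 min

Final: 0.03095 min


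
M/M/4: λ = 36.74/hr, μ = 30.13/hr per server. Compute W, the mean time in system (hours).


a = 1.2194; ρ = 0.3048; P₀ = 0.294332
Lq = P₀·a^c·ρ/(c!(1−ρ)²) = 0.01710
Wq = Lq/λ = 0.01710/36.74 = 0.0004655 hr
W = Wq + 1/μ = 0.0004655 + 0.03319 = 0.03366 hr

Final: 0.03366 hr


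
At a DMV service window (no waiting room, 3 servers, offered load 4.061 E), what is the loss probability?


B(c,a) = (a^c/c!) / Σ_{k=0}^{c} a^k/k!
a^3/3! = 11.162146
Σ terms (k=0..3): 1.00000 + 4.06100 + 8.24586 + 11.16215 = 24.469007
B = 11.162146/24.469007 = 0.456175

Final: 0.456175


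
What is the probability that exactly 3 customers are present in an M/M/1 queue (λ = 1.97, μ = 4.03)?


ρ = 1.97/4.03 = 0.4888
P_n = (1−ρ)·ρ^n = (1 − 0.4888)·0.4888^3 = 0.5112·0.116811 = 0.059710

Final: 0.059710


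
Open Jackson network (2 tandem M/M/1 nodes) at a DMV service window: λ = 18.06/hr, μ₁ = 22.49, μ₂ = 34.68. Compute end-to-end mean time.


Each node sees arrival rate λ = 18.06/hr (tandem ⇒ throughput preserved).
W₁ = 1/(μ₁−λ) = 1/(22.49−18.06) = 0.22573 hr
W₂ = 1/(μ₂−λ) = 1/(34.68−18.06) = 0.06017 hr
W_total = W₁ + W₂ = 0.22573 + 0.06017 = 0.28590 hr

Final: 0.28590 hr


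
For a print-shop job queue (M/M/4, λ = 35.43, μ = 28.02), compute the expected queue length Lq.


a = λ/μ = 1.2645; ρ = a/4 = 0.3161
P₀ = 0.281170
Lq = P₀·a^c·ρ / (c!·(1−ρ)²) = 0.281170·2.55630·0.3161/(24·0.46770)
= 0.02024

Final: 0.02024


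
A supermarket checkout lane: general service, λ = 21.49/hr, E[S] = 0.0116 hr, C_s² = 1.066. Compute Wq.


ρ = λ·E[S] = 21.49·0.0116 = 0.2493
E[S²] = E[S]²(1+C_s²) = 0.0116²·(1+1.066) = 0.0002780
Wq = λ·E[S²]/(2(1−ρ)) = 21.49·0.0002780/(2·0.7507) = 0.003979 hr

Final: 0.003979 hr


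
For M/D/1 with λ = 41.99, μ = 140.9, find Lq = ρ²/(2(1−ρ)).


ρ = 41.99/140.9 = 0.2980
M/D/1: Lq = ρ²/(2(1−ρ)) = 0.08881/(2·0.7020) = 0.06326

Final: 0.06326


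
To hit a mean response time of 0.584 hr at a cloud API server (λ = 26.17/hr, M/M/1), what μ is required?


W = 1/(μ−λ) ⇒ μ − λ = 1/W = 1/0.584 = 1.7123
μ = λ + 1/W = 26.17 + 1.7123 = 27.8823 per hr

Final: 27.8823 /hr


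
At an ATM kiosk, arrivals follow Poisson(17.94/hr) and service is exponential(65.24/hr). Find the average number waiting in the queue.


ρ = 17.94/65.24 = 0.2750
Lq = ρ²/(1−ρ) = 0.07562/0.7250 = 0.1043

Final: 0.1043


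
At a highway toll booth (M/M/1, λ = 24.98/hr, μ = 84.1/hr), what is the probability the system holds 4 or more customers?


ρ = 24.98/84.1 = 0.2970
P(N ≥ n) = ρ^n = 0.2970^4 = 0.007784

Final: 0.007784


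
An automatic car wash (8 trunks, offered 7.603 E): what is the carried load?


B(8,7.603) = 0.213301 (Erlang-B)
Carried load = a(1 − B) = 7.603·(1 − 0.213301) = 7.603·0.786699 = 5.9813 E

Final: 5.9813 Erlangs


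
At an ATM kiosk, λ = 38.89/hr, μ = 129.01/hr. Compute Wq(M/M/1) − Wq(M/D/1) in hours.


ρ = 38.89/129.01 = 0.3014
Wq(M/M/1) = ρ/(μ−λ) = 0.3014/90.12 = 0.003345 hr
Wq(M/D/1) = ρ/(2(μ−λ)) = 0.001672 hr
Savings = 0.003345 − 0.001672 = 0.001672 hr

Final: 0.001672 hr


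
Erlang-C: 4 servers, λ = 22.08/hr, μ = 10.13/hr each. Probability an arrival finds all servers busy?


a = λ/μ = 2.1797; ρ = a/4 = 0.5449
P₀ = 0.106979 (from M/M/c formula)
C(c,a) = [a^c/(c!(1−ρ))]·P₀ = [22.57140/(24·0.4551)]·0.106979
= 2.06660·0.106979 = 0.221082

Final: 0.221082


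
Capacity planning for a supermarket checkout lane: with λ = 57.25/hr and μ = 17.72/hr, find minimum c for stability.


Stability requires cμ > λ ⇔ c > λ/μ.
λ/μ = 57.25/17.72 = 3.2308
Minimum integer c = ⌊3.2308⌋ + 1 = 4
Check: 4·17.72 = 70.88 > 57.25, while 3·17.72 = 53.16 ≤ 57.25

Final: 4 servers


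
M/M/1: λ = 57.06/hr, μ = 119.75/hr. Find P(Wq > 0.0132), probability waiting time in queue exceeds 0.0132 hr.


ρ = 57.06/119.75 = 0.4765
P(Wq > t) = ρ·e^{−(μ−λ)t} = 0.4765·e^{−0.8275}
= 0.4765·0.437137 = 0.208293

Final: 0.208293


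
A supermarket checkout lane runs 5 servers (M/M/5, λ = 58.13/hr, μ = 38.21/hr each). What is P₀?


a = λ/μ = 58.13/38.21 = 1.5213; ρ = a/c = 0.3043
Σ_{k=0}^{4} a^k/k! (terms k=0..4) = 1.00000 + 1.52133 + 1.15722 + 0.58684 + 0.22319 = 4.48858
Tail: a^5/(5!(1−ρ)) = 8.14923/(120·0.6957) = 0.09761
P₀ = 1/(4.48858 + 0.09761) = 1/4.58619 = 0.218046

Final: 0.218046


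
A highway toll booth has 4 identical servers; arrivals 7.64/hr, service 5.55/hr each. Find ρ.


ρ = λ/(cμ) = 7.64/(4·5.55) = 7.64/22.20 = 0.3441

Final: 0.3441


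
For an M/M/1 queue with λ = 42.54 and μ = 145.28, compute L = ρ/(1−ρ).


ρ = λ/μ = 42.54/145.28 = 0.2928
L = ρ/(1−ρ) = 0.2928/(1 − 0.2928) = 0.2928/0.7072 = 0.4141

Final: 0.4141


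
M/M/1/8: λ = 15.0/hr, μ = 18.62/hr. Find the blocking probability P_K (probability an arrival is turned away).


ρ = λ/μ = 15.0/18.62 = 0.8056
P_K = (1−ρ)ρ^K/(1−ρ^(K+1)) = (0.1944·0.177375)/(1 − 0.142891)
= 0.034484/0.857109 = 0.040233

Final: 0.040233


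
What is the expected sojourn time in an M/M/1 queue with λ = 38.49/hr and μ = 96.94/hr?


W = 1/(μ−λ) = 1/(96.94 − 38.49) = 1/58.45 = 0.01711 hr

Final: 0.01711 hr


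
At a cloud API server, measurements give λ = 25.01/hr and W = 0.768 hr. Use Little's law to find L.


L = λW = 25.01·0.768 = 19.2077

Final: 19.2077


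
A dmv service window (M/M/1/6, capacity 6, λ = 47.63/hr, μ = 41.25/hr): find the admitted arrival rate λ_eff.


ρ = 1.1547; P_K = (1−ρ)ρ^6/(1−ρ^7) = 0.211086
λ_eff = λ(1 − P_K) = 47.63·(1 − 0.211086) = 47.63·0.788914 = 37.5760 /hr

Final: 37.5760 /hr


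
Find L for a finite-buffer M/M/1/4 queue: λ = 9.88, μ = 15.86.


ρ = 9.88/15.86 = 0.6230
L = ρ[1 − (K+1)ρ^K + Kρ^(K+1)] / [(1−ρ)(1−ρ^(K+1))]
Numerator: 0.6230·(1 − 5·0.150597 + 4·0.093814) = 0.387646
Denominator: (0.3770)·(0.906186) = 0.341677
L = 0.387646/0.341677 = 1.1345

Final: 1.1345


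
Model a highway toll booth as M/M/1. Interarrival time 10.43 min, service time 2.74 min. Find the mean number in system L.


λ = 60/10.43 = 5.7526 /hr
μ = 60/2.74 = 21.8978 /hr
ρ = λ/μ = 5.7526/21.8978 = 0.2627
L = ρ/(1−ρ) = 0.2627/0.7373 = 0.3563

Final: 0.3563


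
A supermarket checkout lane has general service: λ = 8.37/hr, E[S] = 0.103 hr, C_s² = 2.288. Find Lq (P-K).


ρ = λ·E[S] = 8.37·0.103 = 0.8621
Lq = ρ²(1+C_s²)/(2(1−ρ)) = 0.7432·(1+2.288)/(2·0.1379)
= 0.7432·3.2880/0.2758 = 8.86124

Final: 8.86124


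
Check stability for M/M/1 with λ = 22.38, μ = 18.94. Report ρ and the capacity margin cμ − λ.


Total capacity cμ = 1·18.94 = 18.94/hr
ρ = λ/(cμ) = 22.38/18.94 = 1.1816
Stable ⇔ ρ < 1: NO
Spare capacity = cμ − λ = 18.94 − 22.38 = -3.44/hr

Final: ρ = 1.1816; unstable; margin = -3.44/hr


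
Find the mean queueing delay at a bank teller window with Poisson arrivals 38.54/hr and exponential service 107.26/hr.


ρ = 38.54/107.26 = 0.3593
Wq = ρ/(μ−λ) = 0.3593/(107.26 − 38.54) = 0.3593/68.72 = 0.005229 hr

Final: 0.005229 hr


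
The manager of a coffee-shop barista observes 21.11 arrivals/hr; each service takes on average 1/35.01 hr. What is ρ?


ρ = λ/μ = 21.11/35.01 = 0.6030

Final: 0.6030


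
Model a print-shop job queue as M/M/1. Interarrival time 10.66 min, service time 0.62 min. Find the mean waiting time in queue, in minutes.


λ = 60/10.66 = 5.6285 /hr
μ = 60/0.62 = 96.7742 /hr
ρ = λ/μ = 5.6285/96.7742 = 0.05816
Wq = ρ/(μ−λ) = 0.05816/(96.7742−5.6285) = 0.0006381 hr
In minutes: 0.0006381·60 = 0.03829 min

Final: 0.03829 min


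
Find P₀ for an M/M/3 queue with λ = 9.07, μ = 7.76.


a = λ/μ = 9.07/7.76 = 1.1688; ρ = a/c = 0.3896
Σ_{k=0}^{2} a^k/k! (terms k=0..2) = 1.00000 + 1.16881 + 0.68306 = 2.85188
Tail: a^3/(3!(1−ρ)) = 1.59675/(6·0.6104) = 0.43599
P₀ = 1/(2.85188 + 0.43599) = 1/3.28787 = 0.304149

Final: 0.304149


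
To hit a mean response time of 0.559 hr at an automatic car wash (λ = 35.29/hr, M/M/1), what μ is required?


W = 1/(μ−λ) ⇒ μ − λ = 1/W = 1/0.559 = 1.7889
μ = λ + 1/W = 35.29 + 1.7889 = 37.0789 per hr

Final: 37.0789 /hr


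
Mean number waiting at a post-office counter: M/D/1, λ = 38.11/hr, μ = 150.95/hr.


ρ = 38.11/150.95 = 0.2525
M/D/1: Lq = ρ²/(2(1−ρ)) = 0.06374/(2·0.7475) = 0.04263

Final: 0.04263


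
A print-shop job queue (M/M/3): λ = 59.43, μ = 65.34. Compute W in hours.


a = 0.9096; ρ = 0.3032; P₀ = 0.399494
Lq = P₀·a^c·ρ/(c!(1−ρ)²) = 0.03128
Wq = Lq/λ = 0.03128/59.43 = 0.0005264 hr
W = Wq + 1/μ = 0.0005264 + 0.01530 = 0.01583 hr

Final: 0.01583 hr


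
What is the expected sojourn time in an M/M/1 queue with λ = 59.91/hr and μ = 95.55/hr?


W = 1/(μ−λ) = 1/(95.55 − 59.91) = 1/35.64 = 0.02806 hr

Final: 0.02806 hr


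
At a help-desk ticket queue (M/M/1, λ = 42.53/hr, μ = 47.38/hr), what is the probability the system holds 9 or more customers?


ρ = 42.53/47.38 = 0.8976
P(N ≥ n) = ρ^n = 0.8976^9 = 0.378358

Final: 0.378358


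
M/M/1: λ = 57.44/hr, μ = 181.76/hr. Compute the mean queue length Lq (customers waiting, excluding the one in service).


ρ = 57.44/181.76 = 0.3160
Lq = ρ²/(1−ρ) = 0.09987/0.6840 = 0.1460

Final: 0.1460


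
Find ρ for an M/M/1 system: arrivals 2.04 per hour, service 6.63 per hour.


ρ = λ/μ = 2.04/6.63 = 0.3077

Final: 0.3077


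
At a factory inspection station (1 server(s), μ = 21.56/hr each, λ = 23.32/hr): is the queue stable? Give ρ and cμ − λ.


Total capacity cμ = 1·21.56 = 21.56/hr
ρ = λ/(cμ) = 23.32/21.56 = 1.0816
Stable ⇔ ρ < 1: NO
Spare capacity = cμ − λ = 21.56 − 23.32 = -1.76/hr

Final: ρ = 1.0816; unstable; margin = -1.76/hr


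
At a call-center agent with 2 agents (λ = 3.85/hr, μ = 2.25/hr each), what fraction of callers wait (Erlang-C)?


a = λ/μ = 1.7111; ρ = a/2 = 0.8556
P₀ = 0.077844 (from M/M/c formula)
C(c,a) = [a^c/(c!(1−ρ))]·P₀ = [2.92790/(2·0.1444)]·0.077844
= 10.13504·0.077844 = 0.788955

Final: 0.788955


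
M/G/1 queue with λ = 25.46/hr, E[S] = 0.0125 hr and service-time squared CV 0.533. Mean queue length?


ρ = λ·E[S] = 25.46·0.0125 = 0.3183
Lq = ρ²(1+C_s²)/(2(1−ρ)) = 0.1013·(1+0.533)/(2·0.6817)
= 0.1013·1.5330/1.3635 = 0.11387

Final: 0.11387


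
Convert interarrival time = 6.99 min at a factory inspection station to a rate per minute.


λ = 1/(interarrival time) in consistent units.
1 minute = 1 min, so λ = 1/6.99 = 0.1431 per minute

Final: 0.1431 /min


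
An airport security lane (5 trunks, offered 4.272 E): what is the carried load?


B(5,4.272) = 0.223188 (Erlang-B)
Carried load = a(1 − B) = 4.272·(1 − 0.223188) = 4.272·0.776812 = 3.3185 E

Final: 3.3185 Erlangs


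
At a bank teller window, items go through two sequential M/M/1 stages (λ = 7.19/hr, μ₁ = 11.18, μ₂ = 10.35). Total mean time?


Each node sees arrival rate λ = 7.19/hr (tandem ⇒ throughput preserved).
W₁ = 1/(μ₁−λ) = 1/(11.18−7.19) = 0.25063 hr
W₂ = 1/(μ₂−λ) = 1/(10.35−7.19) = 0.31646 hr
W_total = W₁ + W₂ = 0.25063 + 0.31646 = 0.56708 hr

Final: 0.56708 hr


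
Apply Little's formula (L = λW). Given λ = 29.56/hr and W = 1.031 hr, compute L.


L = λW = 29.56·1.031 = 30.4764

Final: 30.4764


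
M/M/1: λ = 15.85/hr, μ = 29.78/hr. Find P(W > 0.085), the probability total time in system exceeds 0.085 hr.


W ~ Exponential(μ−λ) for M/M/1.
μ − λ = 29.78 − 15.85 = 13.9300
P(W > t) = e^{−(μ−λ)t} = e^{−1.1841} = 0.306037

Final: 0.306037


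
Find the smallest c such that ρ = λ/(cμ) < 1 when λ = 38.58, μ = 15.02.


Stability requires cμ > λ ⇔ c > λ/μ.
λ/μ = 38.58/15.02 = 2.5686
Minimum integer c = ⌊2.5686⌋ + 1 = 3
Check: 3·15.02 = 45.06 > 38.58, while 2·15.02 = 30.04 ≤ 38.58

Final: 3 servers


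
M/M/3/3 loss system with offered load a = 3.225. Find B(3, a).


B(c,a) = (a^c/c!) / Σ_{k=0}^{c} a^k/k!
a^3/3! = 5.590336
Σ terms (k=0..3): 1.00000 + 3.22500 + 5.20031 + 5.59034 = 15.015648
B = 5.590336/15.015648 = 0.372301

Final: 0.372301


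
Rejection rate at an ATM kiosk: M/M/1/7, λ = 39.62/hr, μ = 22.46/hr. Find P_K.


ρ = λ/μ = 39.62/22.46 = 1.7640
P_K = (1−ρ)ρ^K/(1−ρ^(K+1)) = (-0.7640·53.153643)/(1 − 93.764351)
= -40.610709/-92.764351 = 0.437784

Final: 0.437784


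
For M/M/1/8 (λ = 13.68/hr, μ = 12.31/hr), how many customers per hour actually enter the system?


ρ = 1.1113; P_K = (1−ρ)ρ^8/(1−ρ^9) = 0.163332
λ_eff = λ(1 − P_K) = 13.68·(1 − 0.163332) = 13.68·0.836668 = 11.4456 /hr

Final: 11.4456 /hr


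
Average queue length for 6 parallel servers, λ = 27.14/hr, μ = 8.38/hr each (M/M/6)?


a = λ/μ = 3.2387; ρ = a/6 = 0.5398
P₀ = 0.038196
Lq = P₀·a^c·ρ / (c!·(1−ρ)²) = 0.038196·1153.97114·0.5398/(720·0.21180)
= 0.15601

Final: 0.15601


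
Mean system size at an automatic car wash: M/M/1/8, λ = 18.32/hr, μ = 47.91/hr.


ρ = 18.32/47.91 = 0.3824
L = ρ[1 − (K+1)ρ^K + Kρ^(K+1)] / [(1−ρ)(1−ρ^(K+1))]
Numerator: 0.3824·(1 − 9·0.0004571 + 8·0.0001748) = 0.381345
Denominator: (0.6176)·(0.999825) = 0.617508
L = 0.381345/0.617508 = 0.6176

Final: 0.6176


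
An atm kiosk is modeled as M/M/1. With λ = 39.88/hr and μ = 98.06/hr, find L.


ρ = λ/μ = 39.88/98.06 = 0.4067
L = ρ/(1−ρ) = 0.4067/(1 − 0.4067) = 0.4067/0.5933 = 0.6855

Final: 0.6855


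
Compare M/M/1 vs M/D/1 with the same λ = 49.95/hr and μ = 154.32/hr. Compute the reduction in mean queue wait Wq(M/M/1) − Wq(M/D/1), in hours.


ρ = 49.95/154.32 = 0.3237
Wq(M/M/1) = ρ/(μ−λ) = 0.3237/104.37 = 0.003101 hr
Wq(M/D/1) = ρ/(2(μ−λ)) = 0.001551 hr
Savings = 0.003101 − 0.001551 = 0.001551 hr

Final: 0.001551 hr


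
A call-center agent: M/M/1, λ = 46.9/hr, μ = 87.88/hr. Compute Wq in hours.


ρ = 46.9/87.88 = 0.5337
Wq = ρ/(μ−λ) = 0.5337/(87.88 − 46.9) = 0.5337/40.98 = 0.01302 hr

Final: 0.01302 hr


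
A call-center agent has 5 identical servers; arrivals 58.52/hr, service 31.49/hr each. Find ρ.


ρ = λ/(cμ) = 58.52/(5·31.49) = 58.52/157.45 = 0.3717

Final: 0.3717


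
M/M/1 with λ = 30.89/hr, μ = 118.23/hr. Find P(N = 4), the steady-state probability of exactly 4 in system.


ρ = 30.89/118.23 = 0.2613
P_n = (1−ρ)·ρ^n = (1 − 0.2613)·0.2613^4 = 0.7387·0.004660 = 0.003442

Final: 0.003442


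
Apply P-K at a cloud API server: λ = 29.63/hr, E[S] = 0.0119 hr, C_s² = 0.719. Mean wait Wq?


ρ = λ·E[S] = 29.63·0.0119 = 0.3526
E[S²] = E[S]²(1+C_s²) = 0.0119²·(1+0.719) = 0.0002434
Wq = λ·E[S²]/(2(1−ρ)) = 29.63·0.0002434/(2·0.6474) = 0.005571 hr

Final: 0.005571 hr


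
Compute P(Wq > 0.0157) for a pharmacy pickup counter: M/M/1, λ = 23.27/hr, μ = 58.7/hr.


ρ = 23.27/58.7 = 0.3964
P(Wq > t) = ρ·e^{−(μ−λ)t} = 0.3964·e^{−0.5563}
= 0.3964·0.573355 = 0.227291

Final: 0.227291


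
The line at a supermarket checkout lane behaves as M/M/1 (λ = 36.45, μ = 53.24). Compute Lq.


ρ = 36.45/53.24 = 0.6846
Lq = ρ²/(1−ρ) = 0.4687/0.3154 = 1.4863

Final: 1.4863


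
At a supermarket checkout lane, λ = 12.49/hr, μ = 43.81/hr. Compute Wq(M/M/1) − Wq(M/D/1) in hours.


ρ = 12.49/43.81 = 0.2851
Wq(M/M/1) = ρ/(μ−λ) = 0.2851/31.32 = 0.009103 hr
Wq(M/D/1) = ρ/(2(μ−λ)) = 0.004551 hr
Savings = 0.009103 − 0.004551 = 0.004551 hr

Final: 0.004551 hr


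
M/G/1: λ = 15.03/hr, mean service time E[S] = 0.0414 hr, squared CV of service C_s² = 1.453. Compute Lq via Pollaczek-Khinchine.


ρ = λ·E[S] = 15.03·0.0414 = 0.6222
Lq = ρ²(1+C_s²)/(2(1−ρ)) = 0.3872·(1+1.453)/(2·0.3778)
= 0.3872·2.4530/0.7555 = 1.25711

Final: 1.25711


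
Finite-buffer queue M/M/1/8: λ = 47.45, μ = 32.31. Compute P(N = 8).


ρ = λ/μ = 47.45/32.31 = 1.4686
P_K = (1−ρ)ρ^K/(1−ρ^(K+1)) = (-0.4686·21.636852)/(1 − 31.775568)
= -10.138717/-30.775568 = 0.329440

Final: 0.329440


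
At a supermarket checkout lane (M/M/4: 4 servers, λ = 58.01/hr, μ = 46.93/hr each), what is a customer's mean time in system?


a = 1.2361; ρ = 0.3090; P₀ = 0.289384
Lq = P₀·a^c·ρ/(c!(1−ρ)²) = 0.01822
Wq = Lq/λ = 0.01822/58.01 = 0.0003141 hr
W = Wq + 1/μ = 0.0003141 + 0.02131 = 0.02162 hr

Final: 0.02162 hr


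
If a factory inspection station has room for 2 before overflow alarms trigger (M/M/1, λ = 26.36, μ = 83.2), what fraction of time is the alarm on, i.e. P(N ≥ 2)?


ρ = 26.36/83.2 = 0.3168
P(N ≥ n) = ρ^n = 0.3168^2 = 0.100379

Final: 0.100379


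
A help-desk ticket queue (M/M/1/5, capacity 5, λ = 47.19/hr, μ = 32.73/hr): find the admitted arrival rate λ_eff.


ρ = 1.4418; P_K = (1−ρ)ρ^5/(1−ρ^6) = 0.344805
λ_eff = λ(1 − P_K) = 47.19·(1 − 0.344805) = 47.19·0.655195 = 30.9187 /hr

Final: 30.9187 /hr


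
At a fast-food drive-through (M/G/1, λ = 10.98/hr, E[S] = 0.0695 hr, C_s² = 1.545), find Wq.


ρ = λ·E[S] = 10.98·0.0695 = 0.7631
E[S²] = E[S]²(1+C_s²) = 0.0695²·(1+1.545) = 0.012293
Wq = λ·E[S²]/(2(1−ρ)) = 10.98·0.012293/(2·0.2369) = 0.28489 hr

Final: 0.28489 hr


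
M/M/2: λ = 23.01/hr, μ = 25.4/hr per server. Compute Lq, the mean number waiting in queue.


a = λ/μ = 0.9059; ρ = a/2 = 0.4530
P₀ = 0.376507
Lq = P₀·a^c·ρ / (c!·(1−ρ)²) = 0.376507·0.82066·0.4530/(2·0.29926)
= 0.23384

Final: 0.23384


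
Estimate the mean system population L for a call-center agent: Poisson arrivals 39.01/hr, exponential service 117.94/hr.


ρ = λ/μ = 39.01/117.94 = 0.3308
L = ρ/(1−ρ) = 0.3308/(1 − 0.3308) = 0.3308/0.6692 = 0.4942

Final: 0.4942


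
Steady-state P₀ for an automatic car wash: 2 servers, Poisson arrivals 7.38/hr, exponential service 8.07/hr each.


a = λ/μ = 7.38/8.07 = 0.9145; ρ = a/c = 0.4572
Σ_{k=0}^{1} a^k/k! (terms k=0..1) = 1.00000 + 0.91450 = 1.91450
Tail: a^2/(2!(1−ρ)) = 0.83631/(2·0.5428) = 0.77043
P₀ = 1/(1.91450 + 0.77043) = 1/2.68493 = 0.372449

Final: 0.372449


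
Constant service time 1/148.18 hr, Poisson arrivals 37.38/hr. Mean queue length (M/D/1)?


ρ = 37.38/148.18 = 0.2523
M/D/1: Lq = ρ²/(2(1−ρ)) = 0.06364/(2·0.7477) = 0.04255

Final: 0.04255


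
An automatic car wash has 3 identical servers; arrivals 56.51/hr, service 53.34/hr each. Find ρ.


ρ = λ/(cμ) = 56.51/(3·53.34) = 56.51/160.02 = 0.3531

Final: 0.3531


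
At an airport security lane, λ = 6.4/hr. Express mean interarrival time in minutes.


Mean interarrival time = 1/λ = 1/6.4 hour = 0.15625 hour
In minutes: 0.15625 × 60 = 9.3750 min

Final: 9.3750 min


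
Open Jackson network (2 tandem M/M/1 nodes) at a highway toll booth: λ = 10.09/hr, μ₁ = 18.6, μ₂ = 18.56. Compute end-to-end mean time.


Each node sees arrival rate λ = 10.09/hr (tandem ⇒ throughput preserved).
W₁ = 1/(μ₁−λ) = 1/(18.6−10.09) = 0.11751 hr
W₂ = 1/(μ₂−λ) = 1/(18.56−10.09) = 0.11806 hr
W_total = W₁ + W₂ = 0.11751 + 0.11806 = 0.23557 hr

Final: 0.23557 hr


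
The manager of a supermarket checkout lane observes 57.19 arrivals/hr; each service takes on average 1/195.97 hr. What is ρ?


ρ = λ/μ = 57.19/195.97 = 0.2918

Final: 0.2918


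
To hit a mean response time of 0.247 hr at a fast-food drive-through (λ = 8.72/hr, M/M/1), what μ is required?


W = 1/(μ−λ) ⇒ μ − λ = 1/W = 1/0.247 = 4.0486
μ = λ + 1/W = 8.72 + 4.0486 = 12.7686 per hr

Final: 12.7686 /hr


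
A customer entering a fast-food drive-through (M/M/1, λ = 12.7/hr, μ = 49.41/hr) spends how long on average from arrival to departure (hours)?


W = 1/(μ−λ) = 1/(49.41 − 12.7) = 1/36.71 = 0.02724 hr

Final: 0.02724 hr


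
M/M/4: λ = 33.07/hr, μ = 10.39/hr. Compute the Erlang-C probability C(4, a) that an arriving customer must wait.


a = λ/μ = 3.1829; ρ = a/4 = 0.7957
P₀ = 0.028125 (from M/M/c formula)
C(c,a) = [a^c/(c!(1−ρ))]·P₀ = [102.63006/(24·0.2043)]·0.028125
= 20.93299·0.028125 = 0.588745

Final: 0.588745


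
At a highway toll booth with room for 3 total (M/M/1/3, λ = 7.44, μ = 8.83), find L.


ρ = 7.44/8.83 = 0.8426
L = ρ[1 − (K+1)ρ^K + Kρ^(K+1)] / [(1−ρ)(1−ρ^(K+1))]
Numerator: 0.8426·(1 − 4·0.598187 + 3·0.504021) = 0.100535
Denominator: (0.1574)·(0.495979) = 0.078076
L = 0.100535/0.078076 = 1.2877

Final: 1.2877


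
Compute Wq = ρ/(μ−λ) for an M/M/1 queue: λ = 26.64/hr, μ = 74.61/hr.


ρ = 26.64/74.61 = 0.3571
Wq = ρ/(μ−λ) = 0.3571/(74.61 − 26.64) = 0.3571/47.97 = 0.007443 hr

Final: 0.007443 hr


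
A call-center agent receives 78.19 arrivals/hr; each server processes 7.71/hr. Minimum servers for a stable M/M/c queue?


Stability requires cμ > λ ⇔ c > λ/μ.
λ/μ = 78.19/7.71 = 10.1414
Minimum integer c = ⌊10.1414⌋ + 1 = 11
Check: 11·7.71 = 84.81 > 78.19, while 10·7.71 = 77.10 ≤ 78.19

Final: 11 servers


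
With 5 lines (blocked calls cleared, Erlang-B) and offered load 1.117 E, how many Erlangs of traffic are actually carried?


B(5,1.117) = 0.004747 (Erlang-B)
Carried load = a(1 − B) = 1.117·(1 − 0.004747) = 1.117·0.995253 = 1.1117 E

Final: 1.1117 Erlangs


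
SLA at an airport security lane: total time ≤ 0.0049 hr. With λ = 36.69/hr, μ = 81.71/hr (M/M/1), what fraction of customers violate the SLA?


W ~ Exponential(μ−λ) for M/M/1.
μ − λ = 81.71 − 36.69 = 45.0200
P(W > t) = e^{−(μ−λ)t} = e^{−0.2206} = 0.802039

Final: 0.802039


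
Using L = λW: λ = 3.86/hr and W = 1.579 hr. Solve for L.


L = λW = 3.86·1.579 = 6.0949

Final: 6.0949


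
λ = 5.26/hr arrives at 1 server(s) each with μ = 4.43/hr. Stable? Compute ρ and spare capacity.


Total capacity cμ = 1·4.43 = 4.43/hr
ρ = λ/(cμ) = 5.26/4.43 = 1.1874
Stable ⇔ ρ < 1: NO
Spare capacity = cμ − λ = 4.43 − 5.26 = -0.83/hr

Final: ρ = 1.1874; unstable; margin = -0.83/hr


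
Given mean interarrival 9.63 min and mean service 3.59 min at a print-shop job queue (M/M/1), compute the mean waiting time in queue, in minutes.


λ = 60/9.63 = 6.2305 /hr
μ = 60/3.59 = 16.7131 /hr
ρ = λ/μ = 6.2305/16.7131 = 0.3728
Wq = ρ/(μ−λ) = 0.3728/(16.7131−6.2305) = 0.03556 hr
In minutes: 0.03556·60 = 2.134 min

Final: 2.134 min


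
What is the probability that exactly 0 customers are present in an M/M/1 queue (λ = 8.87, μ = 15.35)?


ρ = 8.87/15.35 = 0.5779
P_n = (1−ρ)·ρ^n = (1 − 0.5779)·0.5779^0 = 0.4221·1.000000 = 0.422150

Final: 0.422150


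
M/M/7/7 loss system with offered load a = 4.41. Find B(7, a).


B(c,a) = (a^c/c!) / Σ_{k=0}^{c} a^k/k!
a^7/7! = 6.436349
Σ terms (k=0..7): 1.00000 + 4.41000 + 9.72405 + 14.29435 + 15.75952 + 13.89990 + 10.21643 + 6.43635 = 75.740605
B = 6.436349/75.740605 = 0.084979

Final: 0.084979


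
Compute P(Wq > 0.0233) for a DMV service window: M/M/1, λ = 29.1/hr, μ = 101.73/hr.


ρ = 29.1/101.73 = 0.2861
P(Wq > t) = ρ·e^{−(μ−λ)t} = 0.2861·e^{−1.6923}
= 0.2861·0.184099 = 0.052662

Final: 0.052662


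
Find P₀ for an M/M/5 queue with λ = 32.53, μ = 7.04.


a = λ/μ = 32.53/7.04 = 4.6207; ρ = a/c = 0.9241
Σ_{k=0}^{4} a^k/k! (terms k=0..4) = 1.00000 + 4.62074 + 10.67561 + 16.44307 + 18.99478 = 51.73421
Tail: a^5/(5!(1−ρ)) = 2106.47845/(120·0.07585) = 231.42335
P₀ = 1/(51.73421 + 231.42335) = 1/283.15756 = 0.003532

Final: 0.003532


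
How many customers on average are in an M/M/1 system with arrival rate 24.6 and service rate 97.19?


ρ = λ/μ = 24.6/97.19 = 0.2531
L = ρ/(1−ρ) = 0.2531/(1 − 0.2531) = 0.2531/0.7469 = 0.3389

Final: 0.3389


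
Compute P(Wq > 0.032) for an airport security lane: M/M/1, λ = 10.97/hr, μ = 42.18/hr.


ρ = 10.97/42.18 = 0.2601
P(Wq > t) = ρ·e^{−(μ−λ)t} = 0.2601·e^{−0.9987}
= 0.2601·0.368351 = 0.095799

Final: 0.095799


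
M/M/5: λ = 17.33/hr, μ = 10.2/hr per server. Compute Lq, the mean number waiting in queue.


a = λ/μ = 1.6990; ρ = a/5 = 0.3398
P₀ = 0.182293
Lq = P₀·a^c·ρ / (c!·(1−ρ)²) = 0.182293·14.15768·0.3398/(120·0.43586)
= 0.01677

Final: 0.01677


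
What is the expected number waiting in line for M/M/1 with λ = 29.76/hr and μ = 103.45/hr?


ρ = 29.76/103.45 = 0.2877
Lq = ρ²/(1−ρ) = 0.08276/0.7123 = 0.1162

Final: 0.1162


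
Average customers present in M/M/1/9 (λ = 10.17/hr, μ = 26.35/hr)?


ρ = 10.17/26.35 = 0.3860
L = ρ[1 − (K+1)ρ^K + Kρ^(K+1)] / [(1−ρ)(1−ρ^(K+1))]
Numerator: 0.3860·(1 − 10·0.0001900 + 9·0.00007335) = 0.385480
Denominator: (0.6140)·(0.999927) = 0.613997
L = 0.385480/0.613997 = 0.6278

Final: 0.6278


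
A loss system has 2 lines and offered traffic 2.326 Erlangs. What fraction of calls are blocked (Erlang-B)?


B(c,a) = (a^c/c!) / Σ_{k=0}^{c} a^k/k!
a^2/2! = 2.705138
Σ terms (k=0..2): 1.00000 + 2.32600 + 2.70514 = 6.031138
B = 2.705138/6.031138 = 0.448529

Final: 0.448529


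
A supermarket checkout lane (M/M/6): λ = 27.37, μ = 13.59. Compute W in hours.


a = 2.0140; ρ = 0.3357; P₀ = 0.133250
Lq = P₀·a^c·ρ/(c!(1−ρ)²) = 0.009393
Wq = Lq/λ = 0.009393/27.37 = 0.0003432 hr
W = Wq + 1/μ = 0.0003432 + 0.07358 = 0.07393 hr

Final: 0.07393 hr


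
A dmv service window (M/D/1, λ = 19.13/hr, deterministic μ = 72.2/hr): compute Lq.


ρ = 19.13/72.2 = 0.2650
M/D/1: Lq = ρ²/(2(1−ρ)) = 0.07020/(2·0.7350) = 0.04775

Final: 0.04775


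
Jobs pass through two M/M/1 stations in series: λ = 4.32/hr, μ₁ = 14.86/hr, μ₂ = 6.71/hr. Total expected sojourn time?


Each node sees arrival rate λ = 4.32/hr (tandem ⇒ throughput preserved).
W₁ = 1/(μ₁−λ) = 1/(14.86−4.32) = 0.09488 hr
W₂ = 1/(μ₂−λ) = 1/(6.71−4.32) = 0.41841 hr
W_total = W₁ + W₂ = 0.09488 + 0.41841 = 0.51329 hr

Final: 0.51329 hr


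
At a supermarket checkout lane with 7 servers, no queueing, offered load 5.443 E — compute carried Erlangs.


B(7,5.443) = 0.148811 (Erlang-B)
Carried load = a(1 − B) = 5.443·(1 − 0.148811) = 5.443·0.851189 = 4.6330 E

Final: 4.6330 Erlangs


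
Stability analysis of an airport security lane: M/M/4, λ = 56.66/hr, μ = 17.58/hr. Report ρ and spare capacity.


Total capacity cμ = 4·17.58 = 70.32/hr
ρ = λ/(cμ) = 56.66/70.32 = 0.8057
Stable ⇔ ρ < 1: YES
Spare capacity = cμ − λ = 70.32 − 56.66 = 13.66/hr

Final: ρ = 0.8057; stable; margin = 13.66/hr


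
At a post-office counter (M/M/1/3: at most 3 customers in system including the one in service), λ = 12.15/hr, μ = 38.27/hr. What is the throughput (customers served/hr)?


ρ = 0.3175; P_K = (1−ρ)ρ^3/(1−ρ^4) = 0.022065
λ_eff = λ(1 − P_K) = 12.15·(1 − 0.022065) = 12.15·0.977935 = 11.8819 /hr

Final: 11.8819 /hr


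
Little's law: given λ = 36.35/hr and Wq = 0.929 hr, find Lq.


Lq = λWq = 36.35·0.929 = 33.7692

Final: 33.7692


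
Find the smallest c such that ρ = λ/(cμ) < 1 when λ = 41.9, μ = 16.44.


Stability requires cμ > λ ⇔ c > λ/μ.
λ/μ = 41.9/16.44 = 2.5487
Minimum integer c = ⌊2.5487⌋ + 1 = 3
Check: 3·16.44 = 49.32 > 41.9, while 2·16.44 = 32.88 ≤ 41.9

Final: 3 servers


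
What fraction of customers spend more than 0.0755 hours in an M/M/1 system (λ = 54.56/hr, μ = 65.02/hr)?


W ~ Exponential(μ−λ) for M/M/1.
μ − λ = 65.02 − 54.56 = 10.4600
P(W > t) = e^{−(μ−λ)t} = e^{−0.7897} = 0.453967

Final: 0.453967


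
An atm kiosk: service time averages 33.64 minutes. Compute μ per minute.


μ = 1/(service time) in consistent units.
1 minute = 1 min, so μ = 1/33.64 = 0.02973 per minute

Final: 0.02973 /min


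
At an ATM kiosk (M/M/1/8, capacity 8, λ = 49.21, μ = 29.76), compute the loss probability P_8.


ρ = λ/μ = 49.21/29.76 = 1.6536
P_K = (1−ρ)ρ^K/(1−ρ^(K+1)) = (-0.6536·55.893783)/(1 − 92.423826)
= -36.530043/-91.423826 = 0.399568

Final: 0.399568


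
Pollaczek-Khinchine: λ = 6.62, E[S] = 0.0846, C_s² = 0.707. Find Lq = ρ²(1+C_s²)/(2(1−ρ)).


ρ = λ·E[S] = 6.62·0.0846 = 0.5601
Lq = ρ²(1+C_s²)/(2(1−ρ)) = 0.3137·(1+0.707)/(2·0.4399)
= 0.3137·1.7070/0.8799 = 0.60850

Final: 0.60850


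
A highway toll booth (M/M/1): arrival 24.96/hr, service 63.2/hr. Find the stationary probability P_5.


ρ = 24.96/63.2 = 0.3949
P_n = (1−ρ)·ρ^n = (1 − 0.3949)·0.3949^5 = 0.6051·0.009608 = 0.005814

Final: 0.005814


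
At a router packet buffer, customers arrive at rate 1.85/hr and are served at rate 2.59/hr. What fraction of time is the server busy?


ρ = λ/μ = 1.85/2.59 = 0.7143

Final: 0.7143


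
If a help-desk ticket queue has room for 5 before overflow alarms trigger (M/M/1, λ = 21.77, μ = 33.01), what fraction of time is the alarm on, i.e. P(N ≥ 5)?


ρ = 21.77/33.01 = 0.6595
P(N ≥ n) = ρ^n = 0.6595^5 = 0.124757

Final: 0.124757


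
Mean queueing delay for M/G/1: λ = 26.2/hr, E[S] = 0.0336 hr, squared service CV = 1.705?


ρ = λ·E[S] = 26.2·0.0336 = 0.8803
E[S²] = E[S]²(1+C_s²) = 0.0336²·(1+1.705) = 0.003054
Wq = λ·E[S²]/(2(1−ρ)) = 26.2·0.003054/(2·0.1197) = 0.33427 hr

Final: 0.33427 hr


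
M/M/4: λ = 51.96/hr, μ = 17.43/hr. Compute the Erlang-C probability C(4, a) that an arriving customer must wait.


a = λ/μ = 2.9811; ρ = a/4 = 0.7453
P₀ = 0.038823 (from M/M/c formula)
C(c,a) = [a^c/(c!(1−ρ))]·P₀ = [78.97452/(24·0.2547)]·0.038823
= 12.91785·0.038823 = 0.501515

Final: 0.501515


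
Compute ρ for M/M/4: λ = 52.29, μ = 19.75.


ρ = λ/(cμ) = 52.29/(4·19.75) = 52.29/79.00 = 0.6619

Final: 0.6619


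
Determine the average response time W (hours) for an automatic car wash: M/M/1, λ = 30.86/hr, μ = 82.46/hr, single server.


W = 1/(μ−λ) = 1/(82.46 − 30.86) = 1/51.60 = 0.01938 hr

Final: 0.01938 hr


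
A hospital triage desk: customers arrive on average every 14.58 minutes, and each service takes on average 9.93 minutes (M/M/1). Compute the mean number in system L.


λ = 60/14.58 = 4.1152 /hr
μ = 60/9.93 = 6.0423 /hr
ρ = λ/μ = 4.1152/6.0423 = 0.6811
L = ρ/(1−ρ) = 0.6811/0.3189 = 2.1355

Final: 2.1355


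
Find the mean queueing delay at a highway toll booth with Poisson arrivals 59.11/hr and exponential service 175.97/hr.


ρ = 59.11/175.97 = 0.3359
Wq = ρ/(μ−λ) = 0.3359/(175.97 − 59.11) = 0.3359/116.86 = 0.002874 hr

Final: 0.002874 hr


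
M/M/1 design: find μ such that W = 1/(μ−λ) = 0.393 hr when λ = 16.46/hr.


W = 1/(μ−λ) ⇒ μ − λ = 1/W = 1/0.393 = 2.5445
μ = λ + 1/W = 16.46 + 2.5445 = 19.0045 per hr

Final: 19.0045 /hr


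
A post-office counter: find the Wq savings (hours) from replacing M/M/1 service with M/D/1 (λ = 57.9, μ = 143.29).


ρ = 57.9/143.29 = 0.4041
Wq(M/M/1) = ρ/(μ−λ) = 0.4041/85.39 = 0.004732 hr
Wq(M/D/1) = ρ/(2(μ−λ)) = 0.002366 hr
Savings = 0.004732 − 0.002366 = 0.002366 hr

Final: 0.002366 hr


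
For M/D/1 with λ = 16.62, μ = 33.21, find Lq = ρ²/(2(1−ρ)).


ρ = 16.62/33.21 = 0.5005
M/D/1: Lq = ρ²/(2(1−ρ)) = 0.2505/(2·0.4995) = 0.25068

Final: 0.25068


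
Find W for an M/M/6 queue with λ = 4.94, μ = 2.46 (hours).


a = 2.0081; ρ = 0.3347; P₀ = 0.134036
Lq = P₀·a^c·ρ/(c!(1−ρ)²) = 0.009231
Wq = Lq/λ = 0.009231/4.94 = 0.001869 hr
W = Wq + 1/μ = 0.001869 + 0.40650 = 0.40837 hr

Final: 0.40837 hr


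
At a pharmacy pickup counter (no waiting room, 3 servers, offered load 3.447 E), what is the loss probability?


B(c,a) = (a^c/c!) / Σ_{k=0}^{c} a^k/k!
a^3/3! = 6.826099
Σ terms (k=0..3): 1.00000 + 3.44700 + 5.94090 + 6.82610 = 17.214004
B = 6.826099/17.214004 = 0.396543

Final: 0.396543


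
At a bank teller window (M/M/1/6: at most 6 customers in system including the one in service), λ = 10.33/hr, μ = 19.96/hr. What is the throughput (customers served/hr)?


ρ = 0.5175; P_K = (1−ρ)ρ^6/(1−ρ^7) = 0.009364
λ_eff = λ(1 − P_K) = 10.33·(1 − 0.009364) = 10.33·0.990636 = 10.2333 /hr

Final: 10.2333 /hr


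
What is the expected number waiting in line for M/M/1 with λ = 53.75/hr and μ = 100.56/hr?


ρ = 53.75/100.56 = 0.5345
Lq = ρ²/(1−ρ) = 0.2857/0.4655 = 0.6138

Final: 0.6138


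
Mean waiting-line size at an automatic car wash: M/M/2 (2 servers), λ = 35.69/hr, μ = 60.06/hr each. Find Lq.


a = λ/μ = 0.5942; ρ = a/2 = 0.2971
P₀ = 0.541878
Lq = P₀·a^c·ρ / (c!·(1−ρ)²) = 0.541878·0.35312·0.2971/(2·0.49404)
= 0.05754

Final: 0.05754


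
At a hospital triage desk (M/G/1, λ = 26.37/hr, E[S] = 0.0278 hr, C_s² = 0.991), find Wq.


ρ = λ·E[S] = 26.37·0.0278 = 0.7331
E[S²] = E[S]²(1+C_s²) = 0.0278²·(1+0.991) = 0.001539
Wq = λ·E[S²]/(2(1−ρ)) = 26.37·0.001539/(2·0.2669) = 0.07601 hr

Final: 0.07601 hr


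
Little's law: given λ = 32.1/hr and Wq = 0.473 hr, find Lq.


Lq = λWq = 32.1·0.473 = 15.1833

Final: 15.1833


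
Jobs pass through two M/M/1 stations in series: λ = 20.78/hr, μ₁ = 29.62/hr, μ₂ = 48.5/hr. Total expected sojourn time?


Each node sees arrival rate λ = 20.78/hr (tandem ⇒ throughput preserved).
W₁ = 1/(μ₁−λ) = 1/(29.62−20.78) = 0.11312 hr
W₂ = 1/(μ₂−λ) = 1/(48.5−20.78) = 0.03608 hr
W_total = W₁ + W₂ = 0.11312 + 0.03608 = 0.14920 hr

Final: 0.14920 hr


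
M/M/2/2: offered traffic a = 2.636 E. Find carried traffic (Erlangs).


B(2,2.636) = 0.488625 (Erlang-B)
Carried load = a(1 − B) = 2.636·(1 − 0.488625) = 2.636·0.511375 = 1.3480 E

Final: 1.3480 Erlangs


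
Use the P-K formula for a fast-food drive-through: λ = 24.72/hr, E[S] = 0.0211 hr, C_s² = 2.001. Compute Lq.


ρ = λ·E[S] = 24.72·0.0211 = 0.5216
Lq = ρ²(1+C_s²)/(2(1−ρ)) = 0.2721·(1+2.001)/(2·0.4784)
= 0.2721·3.0010/0.9568 = 0.85330

Final: 0.85330


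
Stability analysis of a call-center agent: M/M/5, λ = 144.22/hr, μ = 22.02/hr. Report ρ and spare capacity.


Total capacity cμ = 5·22.02 = 110.10/hr
ρ = λ/(cμ) = 144.22/110.10 = 1.3099
Stable ⇔ ρ < 1: NO
Spare capacity = cμ − λ = 110.10 − 144.22 = -34.12/hr

Final: ρ = 1.3099; unstable; margin = -34.12/hr


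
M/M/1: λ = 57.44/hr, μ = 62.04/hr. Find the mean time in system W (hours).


W = 1/(μ−λ) = 1/(62.04 − 57.44) = 1/4.60 = 0.2174 hr

Final: 0.2174 hr


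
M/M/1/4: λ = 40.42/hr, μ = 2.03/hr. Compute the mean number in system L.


ρ = 40.42/2.03 = 19.9113
L = ρ[1 − (K+1)ρ^K + Kρ^(K+1)] / [(1−ρ)(1−ρ^(K+1))]
Numerator: 19.9113·(1 − 5·157181.375530 + 4·3129690.245778) = 233616750.424982
Denominator: (-18.9113)·(-3129689.245778) = 59186586.278527
L = 233616750.424982/59186586.278527 = 3.9471

Final: 3.9471


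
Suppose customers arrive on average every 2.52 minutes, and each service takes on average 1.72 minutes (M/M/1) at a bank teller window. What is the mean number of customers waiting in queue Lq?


λ = 60/2.52 = 23.8095 /hr
μ = 60/1.72 = 34.8837 /hr
ρ = λ/μ = 23.8095/34.8837 = 0.6825
Lq = ρ²/(1−ρ) = 0.4659/0.3175 = 1.4675

Final: 1.4675


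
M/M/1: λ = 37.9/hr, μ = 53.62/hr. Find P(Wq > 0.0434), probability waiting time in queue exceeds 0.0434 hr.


ρ = 37.9/53.62 = 0.7068
P(Wq > t) = ρ·e^{−(μ−λ)t} = 0.7068·e^{−0.6822}
= 0.7068·0.505479 = 0.357286

Final: 0.357286


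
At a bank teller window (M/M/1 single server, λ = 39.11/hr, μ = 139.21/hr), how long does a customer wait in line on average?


ρ = 39.11/139.21 = 0.2809
Wq = ρ/(μ−λ) = 0.2809/(139.21 − 39.11) = 0.2809/100.10 = 0.002807 hr

Final: 0.002807 hr


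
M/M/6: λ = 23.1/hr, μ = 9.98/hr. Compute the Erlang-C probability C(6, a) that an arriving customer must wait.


a = λ/μ = 2.3146; ρ = a/6 = 0.3858
P₀ = 0.098450 (from M/M/c formula)
C(c,a) = [a^c/(c!(1−ρ))]·P₀ = [153.77603/(720·0.6142)]·0.098450
= 0.34772·0.098450 = 0.034233

Final: 0.034233


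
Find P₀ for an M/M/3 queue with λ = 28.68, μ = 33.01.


a = λ/μ = 28.68/33.01 = 0.8688; ρ = a/c = 0.2896
Σ_{k=0}^{2} a^k/k! (terms k=0..2) = 1.00000 + 0.86883 + 0.37743 = 2.24626
Tail: a^3/(3!(1−ρ)) = 0.65584/(6·0.7104) = 0.15387
P₀ = 1/(2.24626 + 0.15387) = 1/2.40013 = 0.416644

Final: 0.416644


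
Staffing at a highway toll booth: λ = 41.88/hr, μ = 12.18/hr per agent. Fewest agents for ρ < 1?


Stability requires cμ > λ ⇔ c > λ/μ.
λ/μ = 41.88/12.18 = 3.4384
Minimum integer c = ⌊3.4384⌋ + 1 = 4
Check: 4·12.18 = 48.72 > 41.88, while 3·12.18 = 36.54 ≤ 41.88

Final: 4 servers


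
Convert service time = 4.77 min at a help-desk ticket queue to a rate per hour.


μ = 1/(service time) in consistent units.
1 hour = 60 min, so μ = 60/4.77 = 12.5786 per hour

Final: 12.5786 /hr


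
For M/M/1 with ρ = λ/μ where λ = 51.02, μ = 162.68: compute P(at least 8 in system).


ρ = 51.02/162.68 = 0.3136
P(N ≥ n) = ρ^n = 0.3136^8 = 0.00009359

Final: 0.00009359


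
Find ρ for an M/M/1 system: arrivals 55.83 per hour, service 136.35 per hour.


ρ = λ/μ = 55.83/136.35 = 0.4095

Final: 0.4095


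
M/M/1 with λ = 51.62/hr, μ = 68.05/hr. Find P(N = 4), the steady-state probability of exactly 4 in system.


ρ = 51.62/68.05 = 0.7586
P_n = (1−ρ)·ρ^n = (1 − 0.7586)·0.7586^4 = 0.2414·0.331100 = 0.079941

Final: 0.079941


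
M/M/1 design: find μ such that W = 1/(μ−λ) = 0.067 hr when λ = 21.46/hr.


W = 1/(μ−λ) ⇒ μ − λ = 1/W = 1/0.067 = 14.9254
μ = λ + 1/W = 21.46 + 14.9254 = 36.3854 per hr

Final: 36.3854 /hr


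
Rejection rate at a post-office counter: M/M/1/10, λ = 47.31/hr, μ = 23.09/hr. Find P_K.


ρ = λ/μ = 47.31/23.09 = 2.0489
P_K = (1−ρ)ρ^K/(1−ρ^(K+1)) = (-1.0489·1304.037713)/(1 − 2671.893642)
= -1367.855929/-2670.893642 = 0.512134

Final: 0.512134


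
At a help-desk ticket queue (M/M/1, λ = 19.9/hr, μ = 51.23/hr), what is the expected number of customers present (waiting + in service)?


ρ = λ/μ = 19.9/51.23 = 0.3884
L = ρ/(1−ρ) = 0.3884/(1 − 0.3884) = 0.3884/0.6116 = 0.6352

Final: 0.6352


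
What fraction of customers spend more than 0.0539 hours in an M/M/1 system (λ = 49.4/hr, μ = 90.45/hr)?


W ~ Exponential(μ−λ) for M/M/1.
μ − λ = 90.45 − 49.4 = 41.0500
P(W > t) = e^{−(μ−λ)t} = e^{−2.2126} = 0.109416

Final: 0.109416


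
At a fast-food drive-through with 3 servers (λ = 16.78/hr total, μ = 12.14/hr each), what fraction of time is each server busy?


ρ = λ/(cμ) = 16.78/(3·12.14) = 16.78/36.42 = 0.4607

Final: 0.4607


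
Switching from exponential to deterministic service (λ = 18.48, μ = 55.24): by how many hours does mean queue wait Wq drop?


ρ = 18.48/55.24 = 0.3345
Wq(M/M/1) = ρ/(μ−λ) = 0.3345/36.76 = 0.009101 hr
Wq(M/D/1) = ρ/(2(μ−λ)) = 0.004550 hr
Savings = 0.009101 − 0.004550 = 0.004550 hr

Final: 0.004550 hr


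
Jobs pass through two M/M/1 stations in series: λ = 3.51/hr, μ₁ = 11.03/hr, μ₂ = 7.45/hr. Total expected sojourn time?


Each node sees arrival rate λ = 3.51/hr (tandem ⇒ throughput preserved).
W₁ = 1/(μ₁−λ) = 1/(11.03−3.51) = 0.13298 hr
W₂ = 1/(μ₂−λ) = 1/(7.45−3.51) = 0.25381 hr
W_total = W₁ + W₂ = 0.13298 + 0.25381 = 0.38679 hr

Final: 0.38679 hr


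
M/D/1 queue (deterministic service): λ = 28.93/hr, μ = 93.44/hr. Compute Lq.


ρ = 28.93/93.44 = 0.3096
M/D/1: Lq = ρ²/(2(1−ρ)) = 0.09586/(2·0.6904) = 0.06942

Final: 0.06942
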